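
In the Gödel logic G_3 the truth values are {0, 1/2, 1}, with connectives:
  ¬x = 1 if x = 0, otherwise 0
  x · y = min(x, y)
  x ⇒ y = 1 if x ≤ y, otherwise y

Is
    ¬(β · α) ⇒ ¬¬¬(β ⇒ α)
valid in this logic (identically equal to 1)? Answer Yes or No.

No

Counterexample: take α = 0, β = 0.
β · α = 0 · 0 = 0
¬(β · α) = ¬0 = 1
β ⇒ α = 0 ⇒ 0 = 1
¬(β ⇒ α) = ¬1 = 0
¬¬(β ⇒ α) = ¬0 = 1
¬¬¬(β ⇒ α) = ¬1 = 0
¬(β · α) ⇒ ¬¬¬(β ⇒ α) = 1 ⇒ 0 = 0
This gives 0 ≠ 1.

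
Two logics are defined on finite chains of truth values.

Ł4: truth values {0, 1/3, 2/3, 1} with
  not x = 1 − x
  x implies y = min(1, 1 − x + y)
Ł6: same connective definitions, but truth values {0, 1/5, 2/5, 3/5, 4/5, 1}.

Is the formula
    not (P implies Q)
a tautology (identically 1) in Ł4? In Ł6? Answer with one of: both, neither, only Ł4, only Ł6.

neither

In Ł4: at P = 0, Q = 0 the value is 0 — not a tautology.
In Ł6: at P = 0, Q = 0 the value is 0 — not a tautology.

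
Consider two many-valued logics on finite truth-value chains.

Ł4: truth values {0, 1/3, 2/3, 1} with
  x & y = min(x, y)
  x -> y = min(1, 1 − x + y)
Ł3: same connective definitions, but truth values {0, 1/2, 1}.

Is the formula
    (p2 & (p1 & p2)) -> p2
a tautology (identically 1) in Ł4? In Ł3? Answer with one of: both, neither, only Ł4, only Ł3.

both

In Ł4: every assignment gives 1 — tautology.
In Ł3: every assignment gives 1 — tautology.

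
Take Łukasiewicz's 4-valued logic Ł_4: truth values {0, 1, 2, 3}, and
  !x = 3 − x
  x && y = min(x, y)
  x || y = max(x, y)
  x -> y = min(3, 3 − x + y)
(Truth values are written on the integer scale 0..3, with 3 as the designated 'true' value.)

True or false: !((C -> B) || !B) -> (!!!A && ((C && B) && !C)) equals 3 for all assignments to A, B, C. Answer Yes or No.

No

Counterexample: take A = 0, B = 1, C = 3.
C -> B = 3 -> 1 = 1
!B = !1 = 2
(C -> B) || !B = 1 || 2 = 2
!((C -> B) || !B) = !2 = 1
!A = !0 = 3
!!A = !3 = 0
!!!A = !0 = 3
C && B = 3 && 1 = 1
!C = !3 = 0
(C && B) && !C = 1 && 0 = 0
!!!A && ((C && B) && !C) = 3 && 0 = 0
!((C -> B) || !B) -> (!!!A && ((C && B) && !C)) = 1 -> 0 = 2
This gives 2 ≠ 3.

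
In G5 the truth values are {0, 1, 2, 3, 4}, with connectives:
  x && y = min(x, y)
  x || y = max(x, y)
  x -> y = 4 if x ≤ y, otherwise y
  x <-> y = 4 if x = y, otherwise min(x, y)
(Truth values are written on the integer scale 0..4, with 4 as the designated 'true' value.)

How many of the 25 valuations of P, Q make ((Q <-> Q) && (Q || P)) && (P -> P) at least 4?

9

value 4: 9 assignments (counts)
value 3: 7 assignments
value 2: 5 assignments
value 1: 3 assignments
value 0: 1 assignment
So 9 of the 25 assignments meet the threshold.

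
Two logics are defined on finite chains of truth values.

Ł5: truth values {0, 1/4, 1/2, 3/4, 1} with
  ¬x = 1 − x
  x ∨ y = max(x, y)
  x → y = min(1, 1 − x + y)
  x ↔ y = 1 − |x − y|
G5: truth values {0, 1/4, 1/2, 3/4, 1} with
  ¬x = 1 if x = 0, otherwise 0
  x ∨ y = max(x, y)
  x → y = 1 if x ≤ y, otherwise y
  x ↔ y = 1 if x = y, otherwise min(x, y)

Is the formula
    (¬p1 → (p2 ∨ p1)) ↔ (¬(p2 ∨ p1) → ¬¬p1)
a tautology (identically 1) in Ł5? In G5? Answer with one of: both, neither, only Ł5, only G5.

In Ł5: every assignment gives 1 — tautology.
In G5: at p1 = 0, p2 = 1/4 the value is 1/4 — not a tautology.

only Ł5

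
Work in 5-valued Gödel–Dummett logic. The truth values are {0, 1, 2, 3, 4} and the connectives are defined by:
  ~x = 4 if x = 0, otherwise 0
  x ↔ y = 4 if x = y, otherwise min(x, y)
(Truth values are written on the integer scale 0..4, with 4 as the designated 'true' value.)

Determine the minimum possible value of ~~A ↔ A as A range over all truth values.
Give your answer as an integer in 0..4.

Take A = 1:
~A = ~1 = 0
~~A = ~0 = 4
~~A ↔ A = 4 ↔ 1 = 1
No assignment yields a value below 1, so this is the minimum.

1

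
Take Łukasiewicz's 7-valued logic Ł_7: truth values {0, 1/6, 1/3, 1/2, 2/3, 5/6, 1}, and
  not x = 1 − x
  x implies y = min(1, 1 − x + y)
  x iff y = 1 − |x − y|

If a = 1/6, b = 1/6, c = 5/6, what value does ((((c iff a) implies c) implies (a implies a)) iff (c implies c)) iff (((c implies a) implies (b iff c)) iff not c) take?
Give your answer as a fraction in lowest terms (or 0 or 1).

1/6

c iff a = 5/6 iff 1/6 = 1/3
(c iff a) implies c = 1/3 implies 5/6 = 1
a implies a = 1/6 implies 1/6 = 1
((c iff a) implies c) implies (a implies a) = 1 implies 1 = 1
c implies c = 5/6 implies 5/6 = 1
(((c iff a) implies c) implies (a implies a)) iff (c implies c) = 1 iff 1 = 1
c implies a = 5/6 implies 1/6 = 1/3
b iff c = 1/6 iff 5/6 = 1/3
(c implies a) implies (b iff c) = 1/3 implies 1/3 = 1
not c = not 5/6 = 1/6
((c implies a) implies (b iff c)) iff not c = 1 iff 1/6 = 1/6
((((c iff a) implies c) implies (a implies a)) iff (c implies c)) iff (((c implies a) implies (b iff c)) iff not c) = 1 iff 1/6 = 1/6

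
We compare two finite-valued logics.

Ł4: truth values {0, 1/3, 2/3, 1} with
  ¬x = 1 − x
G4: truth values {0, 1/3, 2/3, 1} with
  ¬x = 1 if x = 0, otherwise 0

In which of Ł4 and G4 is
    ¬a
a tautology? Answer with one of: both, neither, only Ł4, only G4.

neither

In Ł4: at a = 1/3 the value is 2/3 — not a tautology.
In G4: at a = 1/3 the value is 0 — not a tautology.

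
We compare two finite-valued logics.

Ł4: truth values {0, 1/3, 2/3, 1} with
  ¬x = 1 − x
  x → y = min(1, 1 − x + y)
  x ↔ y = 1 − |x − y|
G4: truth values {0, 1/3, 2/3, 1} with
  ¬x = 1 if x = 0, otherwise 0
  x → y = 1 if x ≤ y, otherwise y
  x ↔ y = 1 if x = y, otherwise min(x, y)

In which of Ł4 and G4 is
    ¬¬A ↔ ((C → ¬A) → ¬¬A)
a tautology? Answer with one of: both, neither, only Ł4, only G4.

In Ł4: at A = 1/3, C = 1 the value is 2/3 — not a tautology.
In G4: every assignment gives 1 — tautology.

only G4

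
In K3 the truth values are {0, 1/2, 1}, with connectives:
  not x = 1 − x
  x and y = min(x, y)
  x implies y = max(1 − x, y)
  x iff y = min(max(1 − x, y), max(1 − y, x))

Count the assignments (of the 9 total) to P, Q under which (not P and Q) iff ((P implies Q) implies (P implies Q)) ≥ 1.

P = 0, Q = 0 ↦ 0  <
P = 0, Q = 1/2 ↦ 1/2  <
P = 0, Q = 1 ↦ 1  ≥
P = 1/2, Q = 0 ↦ 1/2  <
P = 1/2, Q = 1/2 ↦ 1/2  <
P = 1/2, Q = 1 ↦ 1/2  <
P = 1, Q = 0 ↦ 0  <
P = 1, Q = 1/2 ↦ 1/2  <
P = 1, Q = 1 ↦ 0  <
So 1 of the 9 assignments meets the threshold.

1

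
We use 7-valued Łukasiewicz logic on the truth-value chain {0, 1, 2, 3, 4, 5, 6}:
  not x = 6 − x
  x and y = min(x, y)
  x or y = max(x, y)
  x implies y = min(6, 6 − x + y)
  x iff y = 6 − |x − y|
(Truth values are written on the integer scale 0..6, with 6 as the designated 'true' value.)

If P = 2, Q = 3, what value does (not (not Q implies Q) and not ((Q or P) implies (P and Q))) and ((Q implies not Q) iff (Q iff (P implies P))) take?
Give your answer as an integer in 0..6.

not Q = not 3 = 3
not Q implies Q = 3 implies 3 = 6
not (not Q implies Q) = not 6 = 0
Q or P = 3 or 2 = 3
P and Q = 2 and 3 = 2
(Q or P) implies (P and Q) = 3 implies 2 = 5
not ((Q or P) implies (P and Q)) = not 5 = 1
not (not Q implies Q) and not ((Q or P) implies (P and Q)) = 0 and 1 = 0
not Q = not 3 = 3
Q implies not Q = 3 implies 3 = 6
P implies P = 2 implies 2 = 6
Q iff (P implies P) = 3 iff 6 = 3
(Q implies not Q) iff (Q iff (P implies P)) = 6 iff 3 = 3
(not (not Q implies Q) and not ((Q or P) implies (P and Q))) and ((Q implies not Q) iff (Q iff (P implies P))) = 0 and 3 = 0

0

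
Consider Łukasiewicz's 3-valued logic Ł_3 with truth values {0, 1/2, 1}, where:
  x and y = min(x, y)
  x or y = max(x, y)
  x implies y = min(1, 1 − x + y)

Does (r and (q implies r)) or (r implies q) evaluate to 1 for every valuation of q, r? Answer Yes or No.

No

Counterexample: take q = 0, r = 1/2.
q implies r = 0 implies 1/2 = 1
r and (q implies r) = 1/2 and 1 = 1/2
r implies q = 1/2 implies 0 = 1/2
(r and (q implies r)) or (r implies q) = 1/2 or 1/2 = 1/2
This gives 1/2 ≠ 1.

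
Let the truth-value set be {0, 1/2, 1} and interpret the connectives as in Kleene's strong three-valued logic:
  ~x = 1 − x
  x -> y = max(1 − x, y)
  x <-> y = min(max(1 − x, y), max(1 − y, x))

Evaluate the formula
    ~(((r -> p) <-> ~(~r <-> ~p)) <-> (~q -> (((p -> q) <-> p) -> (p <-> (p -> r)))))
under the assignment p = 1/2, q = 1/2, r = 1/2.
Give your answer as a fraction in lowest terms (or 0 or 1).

r -> p = 1/2 -> 1/2 = 1/2
~r = ~1/2 = 1/2
~p = ~1/2 = 1/2
~r <-> ~p = 1/2 <-> 1/2 = 1/2
~(~r <-> ~p) = ~1/2 = 1/2
(r -> p) <-> ~(~r <-> ~p) = 1/2 <-> 1/2 = 1/2
~q = ~1/2 = 1/2
p -> q = 1/2 -> 1/2 = 1/2
(p -> q) <-> p = 1/2 <-> 1/2 = 1/2
p -> r = 1/2 -> 1/2 = 1/2
p <-> (p -> r) = 1/2 <-> 1/2 = 1/2
((p -> q) <-> p) -> (p <-> (p -> r)) = 1/2 -> 1/2 = 1/2
~q -> (((p -> q) <-> p) -> (p <-> (p -> r))) = 1/2 -> 1/2 = 1/2
((r -> p) <-> ~(~r <-> ~p)) <-> (~q -> (((p -> q) <-> p) -> (p <-> (p -> r)))) = 1/2 <-> 1/2 = 1/2
~(((r -> p) <-> ~(~r <-> ~p)) <-> (~q -> (((p -> q) <-> p) -> (p <-> (p -> r))))) = ~1/2 = 1/2

1/2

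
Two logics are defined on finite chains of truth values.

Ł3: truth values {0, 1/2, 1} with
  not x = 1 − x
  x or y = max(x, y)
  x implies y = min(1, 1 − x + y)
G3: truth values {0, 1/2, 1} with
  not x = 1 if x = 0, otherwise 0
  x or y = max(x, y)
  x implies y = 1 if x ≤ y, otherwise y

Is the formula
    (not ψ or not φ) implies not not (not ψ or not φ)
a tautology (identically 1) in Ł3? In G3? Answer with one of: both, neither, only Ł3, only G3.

In Ł3: every assignment gives 1 — tautology.
In G3: every assignment gives 1 — tautology.

both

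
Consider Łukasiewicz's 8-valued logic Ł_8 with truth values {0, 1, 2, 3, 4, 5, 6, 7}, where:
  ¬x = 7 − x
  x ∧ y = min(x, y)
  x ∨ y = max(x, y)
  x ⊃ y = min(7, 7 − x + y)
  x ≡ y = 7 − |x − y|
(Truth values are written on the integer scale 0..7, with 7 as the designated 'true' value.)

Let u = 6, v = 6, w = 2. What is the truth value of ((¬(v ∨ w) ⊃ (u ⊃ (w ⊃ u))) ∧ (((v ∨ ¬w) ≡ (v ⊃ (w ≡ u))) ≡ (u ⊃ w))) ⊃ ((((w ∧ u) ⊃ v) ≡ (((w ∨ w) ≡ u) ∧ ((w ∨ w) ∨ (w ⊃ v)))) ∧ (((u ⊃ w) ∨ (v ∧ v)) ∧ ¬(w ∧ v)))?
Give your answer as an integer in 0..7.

5

v ∨ w = 6 ∨ 2 = 6
¬(v ∨ w) = ¬6 = 1
w ⊃ u = 2 ⊃ 6 = 7
u ⊃ (w ⊃ u) = 6 ⊃ 7 = 7
¬(v ∨ w) ⊃ (u ⊃ (w ⊃ u)) = 1 ⊃ 7 = 7
¬w = ¬2 = 5
v ∨ ¬w = 6 ∨ 5 = 6
w ≡ u = 2 ≡ 6 = 3
v ⊃ (w ≡ u) = 6 ⊃ 3 = 4
(v ∨ ¬w) ≡ (v ⊃ (w ≡ u)) = 6 ≡ 4 = 5
u ⊃ w = 6 ⊃ 2 = 3
((v ∨ ¬w) ≡ (v ⊃ (w ≡ u))) ≡ (u ⊃ w) = 5 ≡ 3 = 5
(¬(v ∨ w) ⊃ (u ⊃ (w ⊃ u))) ∧ (((v ∨ ¬w) ≡ (v ⊃ (w ≡ u))) ≡ (u ⊃ w)) = 7 ∧ 5 = 5
w ∧ u = 2 ∧ 6 = 2
(w ∧ u) ⊃ v = 2 ⊃ 6 = 7
w ∨ w = 2 ∨ 2 = 2
(w ∨ w) ≡ u = 2 ≡ 6 = 3
w ∨ w = 2 ∨ 2 = 2
w ⊃ v = 2 ⊃ 6 = 7
(w ∨ w) ∨ (w ⊃ v) = 2 ∨ 7 = 7
((w ∨ w) ≡ u) ∧ ((w ∨ w) ∨ (w ⊃ v)) = 3 ∧ 7 = 3
((w ∧ u) ⊃ v) ≡ (((w ∨ w) ≡ u) ∧ ((w ∨ w) ∨ (w ⊃ v))) = 7 ≡ 3 = 3
u ⊃ w = 6 ⊃ 2 = 3
v ∧ v = 6 ∧ 6 = 6
(u ⊃ w) ∨ (v ∧ v) = 3 ∨ 6 = 6
w ∧ v = 2 ∧ 6 = 2
¬(w ∧ v) = ¬2 = 5
((u ⊃ w) ∨ (v ∧ v)) ∧ ¬(w ∧ v) = 6 ∧ 5 = 5
(((w ∧ u) ⊃ v) ≡ (((w ∨ w) ≡ u) ∧ ((w ∨ w) ∨ (w ⊃ v)))) ∧ (((u ⊃ w) ∨ (v ∧ v)) ∧ ¬(w ∧ v)) = 3 ∧ 5 = 3
((¬(v ∨ w) ⊃ (u ⊃ (w ⊃ u))) ∧ (((v ∨ ¬w) ≡ (v ⊃ (w ≡ u))) ≡ (u ⊃ w))) ⊃ ((((w ∧ u) ⊃ v) ≡ (((w ∨ w) ≡ u) ∧ ((w ∨ w) ∨ (w ⊃ v)))) ∧ (((u ⊃ w) ∨ (v ∧ v)) ∧ ¬(w ∧ v))) = 5 ⊃ 3 = 5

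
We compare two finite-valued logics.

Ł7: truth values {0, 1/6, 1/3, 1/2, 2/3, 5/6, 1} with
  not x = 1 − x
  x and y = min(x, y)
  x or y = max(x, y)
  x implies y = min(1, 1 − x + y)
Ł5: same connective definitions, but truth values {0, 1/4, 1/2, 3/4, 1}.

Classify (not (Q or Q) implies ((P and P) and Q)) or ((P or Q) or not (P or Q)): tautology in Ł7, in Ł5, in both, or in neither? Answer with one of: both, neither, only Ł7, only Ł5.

In Ł7: at P = 0, Q = 1/6 the value is 5/6 — not a tautology.
In Ł5: at P = 0, Q = 1/4 the value is 3/4 — not a tautology.

neither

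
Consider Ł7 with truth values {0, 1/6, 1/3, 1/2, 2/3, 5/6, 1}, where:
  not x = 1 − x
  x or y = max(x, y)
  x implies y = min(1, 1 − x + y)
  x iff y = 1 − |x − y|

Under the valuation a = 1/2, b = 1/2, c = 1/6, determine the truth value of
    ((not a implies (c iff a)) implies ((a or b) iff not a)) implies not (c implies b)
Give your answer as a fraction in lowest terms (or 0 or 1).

0

not a = not 1/2 = 1/2
c iff a = 1/6 iff 1/2 = 2/3
not a implies (c iff a) = 1/2 implies 2/3 = 1
a or b = 1/2 or 1/2 = 1/2
not a = not 1/2 = 1/2
(a or b) iff not a = 1/2 iff 1/2 = 1
(not a implies (c iff a)) implies ((a or b) iff not a) = 1 implies 1 = 1
c implies b = 1/6 implies 1/2 = 1
not (c implies b) = not 1 = 0
((not a implies (c iff a)) implies ((a or b) iff not a)) implies not (c implies b) = 1 implies 0 = 0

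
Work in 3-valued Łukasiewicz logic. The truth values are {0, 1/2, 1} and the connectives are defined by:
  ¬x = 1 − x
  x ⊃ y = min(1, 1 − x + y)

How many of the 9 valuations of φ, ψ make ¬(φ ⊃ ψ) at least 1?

1

φ = 0, ψ = 0 ↦ 0  <
φ = 0, ψ = 1/2 ↦ 0  <
φ = 0, ψ = 1 ↦ 0  <
φ = 1/2, ψ = 0 ↦ 1/2  <
φ = 1/2, ψ = 1/2 ↦ 0  <
φ = 1/2, ψ = 1 ↦ 0  <
φ = 1, ψ = 0 ↦ 1  ≥
φ = 1, ψ = 1/2 ↦ 1/2  <
φ = 1, ψ = 1 ↦ 0  <
So 1 of the 9 assignments meets the threshold.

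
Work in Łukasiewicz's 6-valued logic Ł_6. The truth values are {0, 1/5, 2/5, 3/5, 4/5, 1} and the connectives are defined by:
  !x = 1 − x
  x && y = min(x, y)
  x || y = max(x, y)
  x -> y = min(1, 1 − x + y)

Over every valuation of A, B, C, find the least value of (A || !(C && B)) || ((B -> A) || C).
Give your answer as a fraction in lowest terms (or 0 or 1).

Take A = 0, B = 2/5, C = 2/5:
C && B = 2/5 && 2/5 = 2/5
!(C && B) = !2/5 = 3/5
A || !(C && B) = 0 || 3/5 = 3/5
B -> A = 2/5 -> 0 = 3/5
(B -> A) || C = 3/5 || 2/5 = 3/5
(A || !(C && B)) || ((B -> A) || C) = 3/5 || 3/5 = 3/5
No assignment yields a value below 3/5, so this is the minimum.

3/5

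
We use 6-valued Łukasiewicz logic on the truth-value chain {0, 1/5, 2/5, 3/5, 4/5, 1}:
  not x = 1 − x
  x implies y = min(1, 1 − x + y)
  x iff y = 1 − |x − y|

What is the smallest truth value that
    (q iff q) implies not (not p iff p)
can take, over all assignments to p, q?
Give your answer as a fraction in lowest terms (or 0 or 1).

Take p = 2/5, q = 0:
q iff q = 0 iff 0 = 1
not p = not 2/5 = 3/5
not p iff p = 3/5 iff 2/5 = 4/5
not (not p iff p) = not 4/5 = 1/5
(q iff q) implies not (not p iff p) = 1 implies 1/5 = 1/5
No assignment yields a value below 1/5, so this is the minimum.

1/5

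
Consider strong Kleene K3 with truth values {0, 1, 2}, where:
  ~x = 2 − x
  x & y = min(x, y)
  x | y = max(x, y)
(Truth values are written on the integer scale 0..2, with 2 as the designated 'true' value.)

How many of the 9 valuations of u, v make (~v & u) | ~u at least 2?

u = 0, v = 0 ↦ 2  ≥
u = 0, v = 1 ↦ 2  ≥
u = 0, v = 2 ↦ 2  ≥
u = 1, v = 0 ↦ 1  <
u = 1, v = 1 ↦ 1  <
u = 1, v = 2 ↦ 1  <
u = 2, v = 0 ↦ 2  ≥
u = 2, v = 1 ↦ 1  <
u = 2, v = 2 ↦ 0  <
So 4 of the 9 assignments meet the threshold.

4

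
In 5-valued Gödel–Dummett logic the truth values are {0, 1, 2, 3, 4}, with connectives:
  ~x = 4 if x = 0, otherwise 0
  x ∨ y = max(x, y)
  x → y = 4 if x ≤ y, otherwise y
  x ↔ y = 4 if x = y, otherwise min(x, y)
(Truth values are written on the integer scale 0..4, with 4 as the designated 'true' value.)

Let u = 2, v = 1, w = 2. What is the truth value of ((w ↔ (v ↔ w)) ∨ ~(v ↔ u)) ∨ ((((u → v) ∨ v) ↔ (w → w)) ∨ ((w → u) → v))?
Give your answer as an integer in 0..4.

1

v ↔ w = 1 ↔ 2 = 1
w ↔ (v ↔ w) = 2 ↔ 1 = 1
v ↔ u = 1 ↔ 2 = 1
~(v ↔ u) = ~1 = 0
(w ↔ (v ↔ w)) ∨ ~(v ↔ u) = 1 ∨ 0 = 1
u → v = 2 → 1 = 1
(u → v) ∨ v = 1 ∨ 1 = 1
w → w = 2 → 2 = 4
((u → v) ∨ v) ↔ (w → w) = 1 ↔ 4 = 1
w → u = 2 → 2 = 4
(w → u) → v = 4 → 1 = 1
(((u → v) ∨ v) ↔ (w → w)) ∨ ((w → u) → v) = 1 ∨ 1 = 1
((w ↔ (v ↔ w)) ∨ ~(v ↔ u)) ∨ ((((u → v) ∨ v) ↔ (w → w)) ∨ ((w → u) → v)) = 1 ∨ 1 = 1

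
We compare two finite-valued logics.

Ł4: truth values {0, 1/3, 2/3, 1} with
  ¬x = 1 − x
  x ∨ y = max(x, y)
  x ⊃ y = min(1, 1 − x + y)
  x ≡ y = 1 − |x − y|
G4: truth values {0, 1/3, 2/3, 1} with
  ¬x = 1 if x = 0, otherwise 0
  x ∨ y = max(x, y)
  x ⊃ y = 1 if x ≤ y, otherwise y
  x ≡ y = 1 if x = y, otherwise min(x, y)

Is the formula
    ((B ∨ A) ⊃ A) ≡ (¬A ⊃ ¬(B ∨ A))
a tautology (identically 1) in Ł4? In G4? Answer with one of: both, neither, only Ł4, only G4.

In Ł4: every assignment gives 1 — tautology.
In G4: at A = 1/3, B = 2/3 the value is 1/3 — not a tautology.

only Ł4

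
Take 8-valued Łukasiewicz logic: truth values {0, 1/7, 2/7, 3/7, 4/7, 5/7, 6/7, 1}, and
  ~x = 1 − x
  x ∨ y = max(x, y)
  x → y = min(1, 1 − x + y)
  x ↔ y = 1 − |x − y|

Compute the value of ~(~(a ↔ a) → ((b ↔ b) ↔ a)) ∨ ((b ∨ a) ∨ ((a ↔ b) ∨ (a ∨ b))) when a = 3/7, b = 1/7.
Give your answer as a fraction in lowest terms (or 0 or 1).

a ↔ a = 3/7 ↔ 3/7 = 1
~(a ↔ a) = ~1 = 0
b ↔ b = 1/7 ↔ 1/7 = 1
(b ↔ b) ↔ a = 1 ↔ 3/7 = 3/7
~(a ↔ a) → ((b ↔ b) ↔ a) = 0 → 3/7 = 1
~(~(a ↔ a) → ((b ↔ b) ↔ a)) = ~1 = 0
b ∨ a = 1/7 ∨ 3/7 = 3/7
a ↔ b = 3/7 ↔ 1/7 = 5/7
a ∨ b = 3/7 ∨ 1/7 = 3/7
(a ↔ b) ∨ (a ∨ b) = 5/7 ∨ 3/7 = 5/7
(b ∨ a) ∨ ((a ↔ b) ∨ (a ∨ b)) = 3/7 ∨ 5/7 = 5/7
~(~(a ↔ a) → ((b ↔ b) ↔ a)) ∨ ((b ∨ a) ∨ ((a ↔ b) ∨ (a ∨ b))) = 0 ∨ 5/7 = 5/7

5/7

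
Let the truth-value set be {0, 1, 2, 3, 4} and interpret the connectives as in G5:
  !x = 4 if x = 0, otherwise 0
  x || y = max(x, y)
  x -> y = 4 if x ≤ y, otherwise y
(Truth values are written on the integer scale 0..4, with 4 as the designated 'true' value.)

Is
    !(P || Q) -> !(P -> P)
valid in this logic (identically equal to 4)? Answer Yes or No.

Counterexample: take P = 0, Q = 0.
P || Q = 0 || 0 = 0
!(P || Q) = !0 = 4
P -> P = 0 -> 0 = 4
!(P -> P) = !4 = 0
!(P || Q) -> !(P -> P) = 4 -> 0 = 0
This gives 0 ≠ 4.

No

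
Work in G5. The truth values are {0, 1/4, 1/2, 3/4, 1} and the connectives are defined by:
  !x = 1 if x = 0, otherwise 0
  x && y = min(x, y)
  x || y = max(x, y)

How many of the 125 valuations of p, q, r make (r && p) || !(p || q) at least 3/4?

25

value 1: 10 assignments (counts)
value 3/4: 15 assignments (counts)
value 1/2: 25 assignments
value 1/4: 35 assignments
value 0: 40 assignments
So 25 of the 125 assignments meet the threshold.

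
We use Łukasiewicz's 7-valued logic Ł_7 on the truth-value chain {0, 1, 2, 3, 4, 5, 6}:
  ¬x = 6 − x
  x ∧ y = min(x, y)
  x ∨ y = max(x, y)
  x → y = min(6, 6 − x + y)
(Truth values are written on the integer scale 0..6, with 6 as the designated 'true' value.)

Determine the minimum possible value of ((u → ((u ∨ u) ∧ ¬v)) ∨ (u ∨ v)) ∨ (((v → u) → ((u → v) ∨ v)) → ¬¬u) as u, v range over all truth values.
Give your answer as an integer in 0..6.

4

Take u = 4, v = 4:
u ∨ u = 4 ∨ 4 = 4
¬v = ¬4 = 2
(u ∨ u) ∧ ¬v = 4 ∧ 2 = 2
u → ((u ∨ u) ∧ ¬v) = 4 → 2 = 4
u ∨ v = 4 ∨ 4 = 4
(u → ((u ∨ u) ∧ ¬v)) ∨ (u ∨ v) = 4 ∨ 4 = 4
v → u = 4 → 4 = 6
u → v = 4 → 4 = 6
(u → v) ∨ v = 6 ∨ 4 = 6
(v → u) → ((u → v) ∨ v) = 6 → 6 = 6
¬u = ¬4 = 2
¬¬u = ¬2 = 4
((v → u) → ((u → v) ∨ v)) → ¬¬u = 6 → 4 = 4
((u → ((u ∨ u) ∧ ¬v)) ∨ (u ∨ v)) ∨ (((v → u) → ((u → v) ∨ v)) → ¬¬u) = 4 ∨ 4 = 4
No assignment yields a value below 4, so this is the minimum.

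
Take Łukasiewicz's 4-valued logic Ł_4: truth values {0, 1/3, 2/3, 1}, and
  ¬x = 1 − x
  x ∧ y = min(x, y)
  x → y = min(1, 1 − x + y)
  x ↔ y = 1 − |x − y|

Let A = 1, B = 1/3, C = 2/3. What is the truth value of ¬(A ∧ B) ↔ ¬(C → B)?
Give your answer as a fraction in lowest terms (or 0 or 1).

2/3

A ∧ B = 1 ∧ 1/3 = 1/3
¬(A ∧ B) = ¬1/3 = 2/3
C → B = 2/3 → 1/3 = 2/3
¬(C → B) = ¬2/3 = 1/3
¬(A ∧ B) ↔ ¬(C → B) = 2/3 ↔ 1/3 = 2/3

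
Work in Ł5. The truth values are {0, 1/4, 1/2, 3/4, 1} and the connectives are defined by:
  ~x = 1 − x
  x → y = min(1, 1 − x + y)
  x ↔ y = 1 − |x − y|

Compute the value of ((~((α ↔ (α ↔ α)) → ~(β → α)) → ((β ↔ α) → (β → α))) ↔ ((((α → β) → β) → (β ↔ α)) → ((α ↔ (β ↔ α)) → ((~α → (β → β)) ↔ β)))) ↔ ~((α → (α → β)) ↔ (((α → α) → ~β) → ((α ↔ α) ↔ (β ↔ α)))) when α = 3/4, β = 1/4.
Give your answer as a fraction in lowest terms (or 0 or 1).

α ↔ α = 3/4 ↔ 3/4 = 1
α ↔ (α ↔ α) = 3/4 ↔ 1 = 3/4
β → α = 1/4 → 3/4 = 1
~(β → α) = ~1 = 0
(α ↔ (α ↔ α)) → ~(β → α) = 3/4 → 0 = 1/4
~((α ↔ (α ↔ α)) → ~(β → α)) = ~1/4 = 3/4
β ↔ α = 1/4 ↔ 3/4 = 1/2
β → α = 1/4 → 3/4 = 1
(β ↔ α) → (β → α) = 1/2 → 1 = 1
~((α ↔ (α ↔ α)) → ~(β → α)) → ((β ↔ α) → (β → α)) = 3/4 → 1 = 1
α → β = 3/4 → 1/4 = 1/2
(α → β) → β = 1/2 → 1/4 = 3/4
β ↔ α = 1/4 ↔ 3/4 = 1/2
((α → β) → β) → (β ↔ α) = 3/4 → 1/2 = 3/4
β ↔ α = 1/4 ↔ 3/4 = 1/2
α ↔ (β ↔ α) = 3/4 ↔ 1/2 = 3/4
~α = ~3/4 = 1/4
β → β = 1/4 → 1/4 = 1
~α → (β → β) = 1/4 → 1 = 1
(~α → (β → β)) ↔ β = 1 ↔ 1/4 = 1/4
(α ↔ (β ↔ α)) → ((~α → (β → β)) ↔ β) = 3/4 → 1/4 = 1/2
(((α → β) → β) → (β ↔ α)) → ((α ↔ (β ↔ α)) → ((~α → (β → β)) ↔ β)) = 3/4 → 1/2 = 3/4
(~((α ↔ (α ↔ α)) → ~(β → α)) → ((β ↔ α) → (β → α))) ↔ ((((α → β) → β) → (β ↔ α)) → ((α ↔ (β ↔ α)) → ((~α → (β → β)) ↔ β))) = 1 ↔ 3/4 = 3/4
α → β = 3/4 → 1/4 = 1/2
α → (α → β) = 3/4 → 1/2 = 3/4
α → α = 3/4 → 3/4 = 1
~β = ~1/4 = 3/4
(α → α) → ~β = 1 → 3/4 = 3/4
α ↔ α = 3/4 ↔ 3/4 = 1
β ↔ α = 1/4 ↔ 3/4 = 1/2
(α ↔ α) ↔ (β ↔ α) = 1 ↔ 1/2 = 1/2
((α → α) → ~β) → ((α ↔ α) ↔ (β ↔ α)) = 3/4 → 1/2 = 3/4
(α → (α → β)) ↔ (((α → α) → ~β) → ((α ↔ α) ↔ (β ↔ α))) = 3/4 ↔ 3/4 = 1
~((α → (α → β)) ↔ (((α → α) → ~β) → ((α ↔ α) ↔ (β ↔ α)))) = ~1 = 0
((~((α ↔ (α ↔ α)) → ~(β → α)) → ((β ↔ α) → (β → α))) ↔ ((((α → β) → β) → (β ↔ α)) → ((α ↔ (β ↔ α)) → ((~α → (β → β)) ↔ β)))) ↔ ~((α → (α → β)) ↔ (((α → α) → ~β) → ((α ↔ α) ↔ (β ↔ α)))) = 3/4 ↔ 0 = 1/4

1/4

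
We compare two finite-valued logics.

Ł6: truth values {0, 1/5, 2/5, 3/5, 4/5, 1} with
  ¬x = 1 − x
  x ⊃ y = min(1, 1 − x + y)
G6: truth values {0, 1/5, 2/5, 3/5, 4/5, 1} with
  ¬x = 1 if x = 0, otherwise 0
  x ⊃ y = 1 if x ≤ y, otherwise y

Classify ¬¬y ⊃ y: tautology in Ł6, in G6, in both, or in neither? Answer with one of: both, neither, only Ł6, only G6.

only Ł6

In Ł6: every assignment gives 1 — tautology.
In G6: at y = 1/5 the value is 1/5 — not a tautology.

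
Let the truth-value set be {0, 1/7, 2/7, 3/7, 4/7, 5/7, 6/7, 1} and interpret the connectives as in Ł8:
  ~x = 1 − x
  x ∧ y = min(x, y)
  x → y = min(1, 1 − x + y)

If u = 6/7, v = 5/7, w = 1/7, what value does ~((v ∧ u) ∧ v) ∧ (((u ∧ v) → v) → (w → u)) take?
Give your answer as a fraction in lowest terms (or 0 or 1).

2/7

v ∧ u = 5/7 ∧ 6/7 = 5/7
(v ∧ u) ∧ v = 5/7 ∧ 5/7 = 5/7
~((v ∧ u) ∧ v) = ~5/7 = 2/7
u ∧ v = 6/7 ∧ 5/7 = 5/7
(u ∧ v) → v = 5/7 → 5/7 = 1
w → u = 1/7 → 6/7 = 1
((u ∧ v) → v) → (w → u) = 1 → 1 = 1
~((v ∧ u) ∧ v) ∧ (((u ∧ v) → v) → (w → u)) = 2/7 ∧ 1 = 2/7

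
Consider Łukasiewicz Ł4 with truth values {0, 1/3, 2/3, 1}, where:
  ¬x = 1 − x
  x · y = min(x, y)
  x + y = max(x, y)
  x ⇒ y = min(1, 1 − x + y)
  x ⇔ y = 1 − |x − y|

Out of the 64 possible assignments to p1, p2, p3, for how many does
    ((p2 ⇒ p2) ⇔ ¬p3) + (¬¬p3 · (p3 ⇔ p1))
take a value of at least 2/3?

value 1: 20 assignments (counts)
value 2/3: 32 assignments (counts)
value 1/3: 8 assignments
value 0: 4 assignments
So 52 of the 64 assignments meet the threshold.

52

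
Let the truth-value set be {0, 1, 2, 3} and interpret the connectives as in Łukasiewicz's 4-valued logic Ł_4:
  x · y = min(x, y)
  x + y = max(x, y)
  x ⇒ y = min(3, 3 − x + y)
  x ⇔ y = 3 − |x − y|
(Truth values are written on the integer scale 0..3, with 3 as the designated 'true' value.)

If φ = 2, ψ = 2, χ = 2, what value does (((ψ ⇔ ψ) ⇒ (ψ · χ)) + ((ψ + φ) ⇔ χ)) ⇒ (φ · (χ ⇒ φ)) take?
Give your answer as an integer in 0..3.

2

ψ ⇔ ψ = 2 ⇔ 2 = 3
ψ · χ = 2 · 2 = 2
(ψ ⇔ ψ) ⇒ (ψ · χ) = 3 ⇒ 2 = 2
ψ + φ = 2 + 2 = 2
(ψ + φ) ⇔ χ = 2 ⇔ 2 = 3
((ψ ⇔ ψ) ⇒ (ψ · χ)) + ((ψ + φ) ⇔ χ) = 2 + 3 = 3
χ ⇒ φ = 2 ⇒ 2 = 3
φ · (χ ⇒ φ) = 2 · 3 = 2
(((ψ ⇔ ψ) ⇒ (ψ · χ)) + ((ψ + φ) ⇔ χ)) ⇒ (φ · (χ ⇒ φ)) = 3 ⇒ 2 = 2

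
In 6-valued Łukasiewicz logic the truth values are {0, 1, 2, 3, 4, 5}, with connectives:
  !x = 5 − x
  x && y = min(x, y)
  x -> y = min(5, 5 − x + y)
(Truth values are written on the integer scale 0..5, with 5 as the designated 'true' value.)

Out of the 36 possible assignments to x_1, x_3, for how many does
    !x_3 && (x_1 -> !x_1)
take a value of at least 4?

8

value 5: 3 assignments (counts)
value 4: 5 assignments (counts)
value 3: 4 assignments
value 2: 8 assignments
value 1: 5 assignments
value 0: 11 assignments
So 8 of the 36 assignments meet the threshold.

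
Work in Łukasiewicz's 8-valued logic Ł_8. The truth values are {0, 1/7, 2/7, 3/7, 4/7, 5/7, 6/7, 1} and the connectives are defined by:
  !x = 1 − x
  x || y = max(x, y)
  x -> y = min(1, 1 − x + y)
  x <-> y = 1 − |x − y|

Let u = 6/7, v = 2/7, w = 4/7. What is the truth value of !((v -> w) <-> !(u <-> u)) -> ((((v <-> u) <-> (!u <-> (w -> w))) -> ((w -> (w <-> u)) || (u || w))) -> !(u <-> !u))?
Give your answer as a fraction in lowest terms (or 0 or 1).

5/7

v -> w = 2/7 -> 4/7 = 1
u <-> u = 6/7 <-> 6/7 = 1
!(u <-> u) = !1 = 0
(v -> w) <-> !(u <-> u) = 1 <-> 0 = 0
!((v -> w) <-> !(u <-> u)) = !0 = 1
v <-> u = 2/7 <-> 6/7 = 3/7
!u = !6/7 = 1/7
w -> w = 4/7 -> 4/7 = 1
!u <-> (w -> w) = 1/7 <-> 1 = 1/7
(v <-> u) <-> (!u <-> (w -> w)) = 3/7 <-> 1/7 = 5/7
w <-> u = 4/7 <-> 6/7 = 5/7
w -> (w <-> u) = 4/7 -> 5/7 = 1
u || w = 6/7 || 4/7 = 6/7
(w -> (w <-> u)) || (u || w) = 1 || 6/7 = 1
((v <-> u) <-> (!u <-> (w -> w))) -> ((w -> (w <-> u)) || (u || w)) = 5/7 -> 1 = 1
!u = !6/7 = 1/7
u <-> !u = 6/7 <-> 1/7 = 2/7
!(u <-> !u) = !2/7 = 5/7
(((v <-> u) <-> (!u <-> (w -> w))) -> ((w -> (w <-> u)) || (u || w))) -> !(u <-> !u) = 1 -> 5/7 = 5/7
!((v -> w) <-> !(u <-> u)) -> ((((v <-> u) <-> (!u <-> (w -> w))) -> ((w -> (w <-> u)) || (u || w))) -> !(u <-> !u)) = 1 -> 5/7 = 5/7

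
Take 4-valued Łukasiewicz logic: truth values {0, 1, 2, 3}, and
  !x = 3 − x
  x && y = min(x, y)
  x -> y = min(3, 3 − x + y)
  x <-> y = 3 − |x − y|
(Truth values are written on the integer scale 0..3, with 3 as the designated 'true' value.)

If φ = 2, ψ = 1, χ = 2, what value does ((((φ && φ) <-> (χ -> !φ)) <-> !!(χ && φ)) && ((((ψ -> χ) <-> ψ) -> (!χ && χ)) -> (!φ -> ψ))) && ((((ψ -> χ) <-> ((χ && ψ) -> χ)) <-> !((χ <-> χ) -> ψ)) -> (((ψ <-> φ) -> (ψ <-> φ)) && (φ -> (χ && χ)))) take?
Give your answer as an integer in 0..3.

2

φ && φ = 2 && 2 = 2
!φ = !2 = 1
χ -> !φ = 2 -> 1 = 2
(φ && φ) <-> (χ -> !φ) = 2 <-> 2 = 3
χ && φ = 2 && 2 = 2
!(χ && φ) = !2 = 1
!!(χ && φ) = !1 = 2
((φ && φ) <-> (χ -> !φ)) <-> !!(χ && φ) = 3 <-> 2 = 2
ψ -> χ = 1 -> 2 = 3
(ψ -> χ) <-> ψ = 3 <-> 1 = 1
!χ = !2 = 1
!χ && χ = 1 && 2 = 1
((ψ -> χ) <-> ψ) -> (!χ && χ) = 1 -> 1 = 3
!φ = !2 = 1
!φ -> ψ = 1 -> 1 = 3
(((ψ -> χ) <-> ψ) -> (!χ && χ)) -> (!φ -> ψ) = 3 -> 3 = 3
(((φ && φ) <-> (χ -> !φ)) <-> !!(χ && φ)) && ((((ψ -> χ) <-> ψ) -> (!χ && χ)) -> (!φ -> ψ)) = 2 && 3 = 2
ψ -> χ = 1 -> 2 = 3
χ && ψ = 2 && 1 = 1
(χ && ψ) -> χ = 1 -> 2 = 3
(ψ -> χ) <-> ((χ && ψ) -> χ) = 3 <-> 3 = 3
χ <-> χ = 2 <-> 2 = 3
(χ <-> χ) -> ψ = 3 -> 1 = 1
!((χ <-> χ) -> ψ) = !1 = 2
((ψ -> χ) <-> ((χ && ψ) -> χ)) <-> !((χ <-> χ) -> ψ) = 3 <-> 2 = 2
ψ <-> φ = 1 <-> 2 = 2
ψ <-> φ = 1 <-> 2 = 2
(ψ <-> φ) -> (ψ <-> φ) = 2 -> 2 = 3
χ && χ = 2 && 2 = 2
φ -> (χ && χ) = 2 -> 2 = 3
((ψ <-> φ) -> (ψ <-> φ)) && (φ -> (χ && χ)) = 3 && 3 = 3
(((ψ -> χ) <-> ((χ && ψ) -> χ)) <-> !((χ <-> χ) -> ψ)) -> (((ψ <-> φ) -> (ψ <-> φ)) && (φ -> (χ && χ))) = 2 -> 3 = 3
((((φ && φ) <-> (χ -> !φ)) <-> !!(χ && φ)) && ((((ψ -> χ) <-> ψ) -> (!χ && χ)) -> (!φ -> ψ))) && ((((ψ -> χ) <-> ((χ && ψ) -> χ)) <-> !((χ <-> χ) -> ψ)) -> (((ψ <-> φ) -> (ψ <-> φ)) && (φ -> (χ && χ)))) = 2 && 3 = 2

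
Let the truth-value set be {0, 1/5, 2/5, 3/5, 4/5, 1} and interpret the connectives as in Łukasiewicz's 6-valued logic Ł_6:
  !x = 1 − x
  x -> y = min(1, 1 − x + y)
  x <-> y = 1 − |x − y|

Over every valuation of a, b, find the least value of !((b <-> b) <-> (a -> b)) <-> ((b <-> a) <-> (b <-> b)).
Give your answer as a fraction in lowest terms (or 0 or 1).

0

Take a = 0, b = 0:
b <-> b = 0 <-> 0 = 1
a -> b = 0 -> 0 = 1
(b <-> b) <-> (a -> b) = 1 <-> 1 = 1
!((b <-> b) <-> (a -> b)) = !1 = 0
b <-> a = 0 <-> 0 = 1
b <-> b = 0 <-> 0 = 1
(b <-> a) <-> (b <-> b) = 1 <-> 1 = 1
!((b <-> b) <-> (a -> b)) <-> ((b <-> a) <-> (b <-> b)) = 0 <-> 1 = 0
No assignment yields a value below 0, so this is the minimum.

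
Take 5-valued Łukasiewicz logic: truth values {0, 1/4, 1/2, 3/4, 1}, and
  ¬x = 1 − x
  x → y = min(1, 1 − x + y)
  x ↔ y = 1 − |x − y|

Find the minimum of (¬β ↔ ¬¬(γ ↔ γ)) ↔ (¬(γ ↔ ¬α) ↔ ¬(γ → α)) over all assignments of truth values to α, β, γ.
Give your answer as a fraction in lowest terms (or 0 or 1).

0

Take α = 0, β = 0, γ = 0:
¬β = ¬0 = 1
γ ↔ γ = 0 ↔ 0 = 1
¬(γ ↔ γ) = ¬1 = 0
¬¬(γ ↔ γ) = ¬0 = 1
¬β ↔ ¬¬(γ ↔ γ) = 1 ↔ 1 = 1
¬α = ¬0 = 1
γ ↔ ¬α = 0 ↔ 1 = 0
¬(γ ↔ ¬α) = ¬0 = 1
γ → α = 0 → 0 = 1
¬(γ → α) = ¬1 = 0
¬(γ ↔ ¬α) ↔ ¬(γ → α) = 1 ↔ 0 = 0
(¬β ↔ ¬¬(γ ↔ γ)) ↔ (¬(γ ↔ ¬α) ↔ ¬(γ → α)) = 1 ↔ 0 = 0
No assignment yields a value below 0, so this is the minimum.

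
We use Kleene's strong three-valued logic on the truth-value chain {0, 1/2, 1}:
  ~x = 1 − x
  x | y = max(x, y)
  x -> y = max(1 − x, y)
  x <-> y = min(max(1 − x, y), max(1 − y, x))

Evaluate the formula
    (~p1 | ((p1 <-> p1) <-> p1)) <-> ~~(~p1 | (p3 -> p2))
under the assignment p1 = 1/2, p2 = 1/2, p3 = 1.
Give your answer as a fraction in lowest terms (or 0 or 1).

1/2

~p1 = ~1/2 = 1/2
p1 <-> p1 = 1/2 <-> 1/2 = 1/2
(p1 <-> p1) <-> p1 = 1/2 <-> 1/2 = 1/2
~p1 | ((p1 <-> p1) <-> p1) = 1/2 | 1/2 = 1/2
~p1 = ~1/2 = 1/2
p3 -> p2 = 1 -> 1/2 = 1/2
~p1 | (p3 -> p2) = 1/2 | 1/2 = 1/2
~(~p1 | (p3 -> p2)) = ~1/2 = 1/2
~~(~p1 | (p3 -> p2)) = ~1/2 = 1/2
(~p1 | ((p1 <-> p1) <-> p1)) <-> ~~(~p1 | (p3 -> p2)) = 1/2 <-> 1/2 = 1/2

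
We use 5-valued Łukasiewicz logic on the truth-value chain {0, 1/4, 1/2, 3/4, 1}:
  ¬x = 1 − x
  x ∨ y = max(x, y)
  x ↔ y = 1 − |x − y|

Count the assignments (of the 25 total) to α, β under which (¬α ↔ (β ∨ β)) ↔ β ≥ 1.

7

value 1: 7 assignments (counts)
value 3/4: 7 assignments
value 1/2: 6 assignments
value 1/4: 3 assignments
value 0: 2 assignments
So 7 of the 25 assignments meet the threshold.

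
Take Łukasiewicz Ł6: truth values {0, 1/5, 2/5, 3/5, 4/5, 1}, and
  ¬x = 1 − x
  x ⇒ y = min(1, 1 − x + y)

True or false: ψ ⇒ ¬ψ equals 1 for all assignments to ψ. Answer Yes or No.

Counterexample: take ψ = 3/5.
¬ψ = ¬3/5 = 2/5
ψ ⇒ ¬ψ = 3/5 ⇒ 2/5 = 4/5
This gives 4/5 ≠ 1.

No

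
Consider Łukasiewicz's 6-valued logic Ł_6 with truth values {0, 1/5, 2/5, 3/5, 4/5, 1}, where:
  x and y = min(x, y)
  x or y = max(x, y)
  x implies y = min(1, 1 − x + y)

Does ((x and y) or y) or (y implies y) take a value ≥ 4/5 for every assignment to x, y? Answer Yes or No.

Yes

At x = 2/5, y = 1/5, for instance:
x and y = 2/5 and 1/5 = 1/5
(x and y) or y = 1/5 or 1/5 = 1/5
y implies y = 1/5 implies 1/5 = 1
((x and y) or y) or (y implies y) = 1/5 or 1 = 1
and checking the remaining 35 assignments likewise gives ≥ 4/5 in every case.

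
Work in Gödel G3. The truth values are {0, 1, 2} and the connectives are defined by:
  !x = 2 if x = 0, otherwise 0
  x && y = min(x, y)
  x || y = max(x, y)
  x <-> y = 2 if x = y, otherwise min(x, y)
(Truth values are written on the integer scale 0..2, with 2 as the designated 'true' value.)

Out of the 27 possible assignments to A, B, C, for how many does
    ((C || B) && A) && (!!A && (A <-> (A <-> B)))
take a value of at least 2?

3

value 2: 3 assignments (counts)
value 1: 9 assignments
value 0: 15 assignments
So 3 of the 27 assignments meet the threshold.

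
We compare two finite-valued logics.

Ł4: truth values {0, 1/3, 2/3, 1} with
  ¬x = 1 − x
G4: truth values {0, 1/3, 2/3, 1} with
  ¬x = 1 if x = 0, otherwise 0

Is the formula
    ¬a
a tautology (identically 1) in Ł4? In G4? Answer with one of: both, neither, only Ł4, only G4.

neither

In Ł4: at a = 1/3 the value is 2/3 — not a tautology.
In G4: at a = 1/3 the value is 0 — not a tautology.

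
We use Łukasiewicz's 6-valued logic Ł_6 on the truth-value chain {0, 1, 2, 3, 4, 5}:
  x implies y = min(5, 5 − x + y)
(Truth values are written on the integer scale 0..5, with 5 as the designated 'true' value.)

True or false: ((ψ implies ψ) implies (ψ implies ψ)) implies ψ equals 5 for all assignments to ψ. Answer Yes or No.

Counterexample: take ψ = 0.
ψ implies ψ = 0 implies 0 = 5
ψ implies ψ = 0 implies 0 = 5
(ψ implies ψ) implies (ψ implies ψ) = 5 implies 5 = 5
((ψ implies ψ) implies (ψ implies ψ)) implies ψ = 5 implies 0 = 0
This gives 0 ≠ 5.

No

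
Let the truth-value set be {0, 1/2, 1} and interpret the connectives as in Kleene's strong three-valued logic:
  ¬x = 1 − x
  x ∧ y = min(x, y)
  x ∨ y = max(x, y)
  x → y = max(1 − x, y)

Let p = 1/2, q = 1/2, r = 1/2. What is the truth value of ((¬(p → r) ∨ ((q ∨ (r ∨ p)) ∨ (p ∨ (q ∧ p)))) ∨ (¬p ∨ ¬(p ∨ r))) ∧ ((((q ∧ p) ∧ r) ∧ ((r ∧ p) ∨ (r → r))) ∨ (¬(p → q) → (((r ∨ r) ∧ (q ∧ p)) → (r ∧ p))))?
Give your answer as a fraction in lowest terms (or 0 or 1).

p → r = 1/2 → 1/2 = 1/2
¬(p → r) = ¬1/2 = 1/2
r ∨ p = 1/2 ∨ 1/2 = 1/2
q ∨ (r ∨ p) = 1/2 ∨ 1/2 = 1/2
q ∧ p = 1/2 ∧ 1/2 = 1/2
p ∨ (q ∧ p) = 1/2 ∨ 1/2 = 1/2
(q ∨ (r ∨ p)) ∨ (p ∨ (q ∧ p)) = 1/2 ∨ 1/2 = 1/2
¬(p → r) ∨ ((q ∨ (r ∨ p)) ∨ (p ∨ (q ∧ p))) = 1/2 ∨ 1/2 = 1/2
¬p = ¬1/2 = 1/2
p ∨ r = 1/2 ∨ 1/2 = 1/2
¬(p ∨ r) = ¬1/2 = 1/2
¬p ∨ ¬(p ∨ r) = 1/2 ∨ 1/2 = 1/2
(¬(p → r) ∨ ((q ∨ (r ∨ p)) ∨ (p ∨ (q ∧ p)))) ∨ (¬p ∨ ¬(p ∨ r)) = 1/2 ∨ 1/2 = 1/2
q ∧ p = 1/2 ∧ 1/2 = 1/2
(q ∧ p) ∧ r = 1/2 ∧ 1/2 = 1/2
r ∧ p = 1/2 ∧ 1/2 = 1/2
r → r = 1/2 → 1/2 = 1/2
(r ∧ p) ∨ (r → r) = 1/2 ∨ 1/2 = 1/2
((q ∧ p) ∧ r) ∧ ((r ∧ p) ∨ (r → r)) = 1/2 ∧ 1/2 = 1/2
p → q = 1/2 → 1/2 = 1/2
¬(p → q) = ¬1/2 = 1/2
r ∨ r = 1/2 ∨ 1/2 = 1/2
q ∧ p = 1/2 ∧ 1/2 = 1/2
(r ∨ r) ∧ (q ∧ p) = 1/2 ∧ 1/2 = 1/2
r ∧ p = 1/2 ∧ 1/2 = 1/2
((r ∨ r) ∧ (q ∧ p)) → (r ∧ p) = 1/2 → 1/2 = 1/2
¬(p → q) → (((r ∨ r) ∧ (q ∧ p)) → (r ∧ p)) = 1/2 → 1/2 = 1/2
(((q ∧ p) ∧ r) ∧ ((r ∧ p) ∨ (r → r))) ∨ (¬(p → q) → (((r ∨ r) ∧ (q ∧ p)) → (r ∧ p))) = 1/2 ∨ 1/2 = 1/2
((¬(p → r) ∨ ((q ∨ (r ∨ p)) ∨ (p ∨ (q ∧ p)))) ∨ (¬p ∨ ¬(p ∨ r))) ∧ ((((q ∧ p) ∧ r) ∧ ((r ∧ p) ∨ (r → r))) ∨ (¬(p → q) → (((r ∨ r) ∧ (q ∧ p)) → (r ∧ p)))) = 1/2 ∧ 1/2 = 1/2

1/2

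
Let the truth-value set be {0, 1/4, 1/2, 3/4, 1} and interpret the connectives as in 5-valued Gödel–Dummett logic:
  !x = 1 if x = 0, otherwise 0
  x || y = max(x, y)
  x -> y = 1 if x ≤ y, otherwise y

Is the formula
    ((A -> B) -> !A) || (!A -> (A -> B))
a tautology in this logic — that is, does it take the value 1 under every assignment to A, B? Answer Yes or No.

Yes

At A = 3/4, B = 0, for instance:
A -> B = 3/4 -> 0 = 0
!A = !3/4 = 0
(A -> B) -> !A = 0 -> 0 = 1
!A -> (A -> B) = 0 -> 0 = 1
((A -> B) -> !A) || (!A -> (A -> B)) = 1 || 1 = 1
and checking the remaining 24 assignments likewise gives ≥ 1 in every case.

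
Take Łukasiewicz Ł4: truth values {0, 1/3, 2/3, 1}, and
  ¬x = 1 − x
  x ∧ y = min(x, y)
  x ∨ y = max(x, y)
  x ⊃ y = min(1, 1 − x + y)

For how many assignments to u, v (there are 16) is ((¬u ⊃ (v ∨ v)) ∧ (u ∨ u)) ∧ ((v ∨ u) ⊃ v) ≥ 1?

u = 0, v = 0 ↦ 0  <
u = 0, v = 1/3 ↦ 0  <
u = 0, v = 2/3 ↦ 0  <
u = 0, v = 1 ↦ 0  <
u = 1/3, v = 0 ↦ 1/3  <
u = 1/3, v = 1/3 ↦ 1/3  <
u = 1/3, v = 2/3 ↦ 1/3  <
u = 1/3, v = 1 ↦ 1/3  <
u = 2/3, v = 0 ↦ 1/3  <
u = 2/3, v = 1/3 ↦ 2/3  <
u = 2/3, v = 2/3 ↦ 2/3  <
u = 2/3, v = 1 ↦ 2/3  <
u = 1, v = 0 ↦ 0  <
u = 1, v = 1/3 ↦ 1/3  <
u = 1, v = 2/3 ↦ 2/3  <
u = 1, v = 1 ↦ 1  ≥
So 1 of the 16 assignments meets the threshold.

1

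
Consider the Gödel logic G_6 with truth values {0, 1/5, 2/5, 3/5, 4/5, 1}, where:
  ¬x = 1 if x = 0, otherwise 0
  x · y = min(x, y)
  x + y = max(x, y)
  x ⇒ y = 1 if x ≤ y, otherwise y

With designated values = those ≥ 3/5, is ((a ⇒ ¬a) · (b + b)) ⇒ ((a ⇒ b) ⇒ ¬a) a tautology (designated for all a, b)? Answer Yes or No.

At a = 4/5, b = 2/5, for instance:
¬a = ¬4/5 = 0
a ⇒ ¬a = 4/5 ⇒ 0 = 0
b + b = 2/5 + 2/5 = 2/5
(a ⇒ ¬a) · (b + b) = 0 · 2/5 = 0
a ⇒ b = 4/5 ⇒ 2/5 = 2/5
¬a = ¬4/5 = 0
(a ⇒ b) ⇒ ¬a = 2/5 ⇒ 0 = 0
((a ⇒ ¬a) · (b + b)) ⇒ ((a ⇒ b) ⇒ ¬a) = 0 ⇒ 0 = 1
and checking the remaining 35 assignments likewise gives ≥ 3/5 in every case.

Yes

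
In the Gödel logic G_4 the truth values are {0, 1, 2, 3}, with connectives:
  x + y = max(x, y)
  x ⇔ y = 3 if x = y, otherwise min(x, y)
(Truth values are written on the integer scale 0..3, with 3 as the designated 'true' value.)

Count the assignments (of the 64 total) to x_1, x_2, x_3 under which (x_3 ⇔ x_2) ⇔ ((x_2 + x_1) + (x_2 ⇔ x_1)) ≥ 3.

value 3: 14 assignments (counts)
value 2: 10 assignments
value 1: 16 assignments
value 0: 24 assignments
So 14 of the 64 assignments meet the threshold.

14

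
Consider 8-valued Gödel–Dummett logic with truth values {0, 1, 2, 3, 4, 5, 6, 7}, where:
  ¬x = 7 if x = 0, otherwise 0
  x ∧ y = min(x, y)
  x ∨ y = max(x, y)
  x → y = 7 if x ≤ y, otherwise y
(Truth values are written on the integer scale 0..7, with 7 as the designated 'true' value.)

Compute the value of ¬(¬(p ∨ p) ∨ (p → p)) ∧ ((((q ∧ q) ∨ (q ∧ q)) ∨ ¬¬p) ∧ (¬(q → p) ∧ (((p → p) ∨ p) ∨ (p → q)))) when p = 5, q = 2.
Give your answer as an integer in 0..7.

0

p ∨ p = 5 ∨ 5 = 5
¬(p ∨ p) = ¬5 = 0
p → p = 5 → 5 = 7
¬(p ∨ p) ∨ (p → p) = 0 ∨ 7 = 7
¬(¬(p ∨ p) ∨ (p → p)) = ¬7 = 0
q ∧ q = 2 ∧ 2 = 2
q ∧ q = 2 ∧ 2 = 2
(q ∧ q) ∨ (q ∧ q) = 2 ∨ 2 = 2
¬p = ¬5 = 0
¬¬p = ¬0 = 7
((q ∧ q) ∨ (q ∧ q)) ∨ ¬¬p = 2 ∨ 7 = 7
q → p = 2 → 5 = 7
¬(q → p) = ¬7 = 0
p → p = 5 → 5 = 7
(p → p) ∨ p = 7 ∨ 5 = 7
p → q = 5 → 2 = 2
((p → p) ∨ p) ∨ (p → q) = 7 ∨ 2 = 7
¬(q → p) ∧ (((p → p) ∨ p) ∨ (p → q)) = 0 ∧ 7 = 0
(((q ∧ q) ∨ (q ∧ q)) ∨ ¬¬p) ∧ (¬(q → p) ∧ (((p → p) ∨ p) ∨ (p → q))) = 7 ∧ 0 = 0
¬(¬(p ∨ p) ∨ (p → p)) ∧ ((((q ∧ q) ∨ (q ∧ q)) ∨ ¬¬p) ∧ (¬(q → p) ∧ (((p → p) ∨ p) ∨ (p → q)))) = 0 ∧ 0 = 0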